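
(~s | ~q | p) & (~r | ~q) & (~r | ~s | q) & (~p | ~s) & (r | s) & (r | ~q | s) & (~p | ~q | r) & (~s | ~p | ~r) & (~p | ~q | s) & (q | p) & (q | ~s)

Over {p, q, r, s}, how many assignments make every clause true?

There are 2^4 = 16 truth assignments over (p, q, r, s).
Check each against the 11 clauses (columns in the order p, q, r, s):
  F F F F  ✗ fails (r | s)
  F F F T  ✗ fails (q | p)
  F F T F  ✗ fails (q | p)
  F F T T  ✗ fails (~r | ~s | q)
  F T F F  ✗ fails (r | s)
  F T F T  ✗ fails (~s | ~q | p)
  F T T F  ✗ fails (~r | ~q)
  F T T T  ✗ fails (~s | ~q | p)
  T F F F  ✗ fails (r | s)
  T F F T  ✗ fails (~p | ~s)
  T F T F  ✓ satisfies all
  T F T T  ✗ fails (~r | ~s | q)
  T T F F  ✗ fails (r | s)
  T T F T  ✗ fails (~p | ~s)
  T T T F  ✗ fails (~r | ~q)
  T T T T  ✗ fails (~r | ~q)
1 of the 16 rows is a model.

1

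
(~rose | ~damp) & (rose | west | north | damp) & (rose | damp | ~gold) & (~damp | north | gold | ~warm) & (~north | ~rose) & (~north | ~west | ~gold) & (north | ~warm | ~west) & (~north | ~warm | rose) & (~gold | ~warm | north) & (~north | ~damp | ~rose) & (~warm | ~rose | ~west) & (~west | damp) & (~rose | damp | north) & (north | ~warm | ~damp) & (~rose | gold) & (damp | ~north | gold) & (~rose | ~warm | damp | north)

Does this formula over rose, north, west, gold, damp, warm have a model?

Yes, satisfiable

Suppose rose = 0.
Suppose damp = 1.
Suppose north = 1.
(~warm) alone gives warm = 0.
Suppose west = 1.
(~gold) alone gives gold = 0.
All clauses are satisfied.
A satisfying assignment: rose=0, north=1, west=1, gold=0, damp=1, warm=0.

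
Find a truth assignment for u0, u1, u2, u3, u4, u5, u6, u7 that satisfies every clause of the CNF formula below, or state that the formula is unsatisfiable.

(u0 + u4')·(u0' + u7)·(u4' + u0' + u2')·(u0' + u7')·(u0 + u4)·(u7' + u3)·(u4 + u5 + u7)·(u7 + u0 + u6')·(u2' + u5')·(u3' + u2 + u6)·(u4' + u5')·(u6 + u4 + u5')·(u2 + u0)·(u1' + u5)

UNSATISFIABLE

Try u0 = 1.
The clause (u7) is unit, so u7 = 1.
But (u7') is also a unit clause — contradiction.
Backtrack on u0: now try u0 = 0.
The clause (u4') is unit, so u4 = 0.
But (u4) is also a unit clause — contradiction.
Either choice for u0 ends in contradiction.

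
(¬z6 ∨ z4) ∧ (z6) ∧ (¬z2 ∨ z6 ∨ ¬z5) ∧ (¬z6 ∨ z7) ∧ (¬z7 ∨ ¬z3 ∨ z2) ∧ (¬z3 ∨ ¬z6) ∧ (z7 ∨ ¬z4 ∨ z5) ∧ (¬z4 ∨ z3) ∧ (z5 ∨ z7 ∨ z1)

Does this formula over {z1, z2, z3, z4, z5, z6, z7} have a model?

Unit clause (z6) forces z6 = True.
Unit clause (z4) forces z4 = True.
Unit clause (z7) forces z7 = True.
Unit clause (¬z3) forces z3 = False.
That conflicts with the unit clause (z3).
No assignment satisfies every clause.

No, unsatisfiable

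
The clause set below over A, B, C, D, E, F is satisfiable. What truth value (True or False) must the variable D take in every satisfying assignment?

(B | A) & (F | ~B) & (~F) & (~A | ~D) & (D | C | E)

False

Suppose D = 1.
Unit clause (~F) forces F = 0.
Unit clause (~B) forces B = 0.
Unit clause (A) forces A = 1.
But (~A) is also a unit clause — contradiction.
So every satisfying assignment has D = False.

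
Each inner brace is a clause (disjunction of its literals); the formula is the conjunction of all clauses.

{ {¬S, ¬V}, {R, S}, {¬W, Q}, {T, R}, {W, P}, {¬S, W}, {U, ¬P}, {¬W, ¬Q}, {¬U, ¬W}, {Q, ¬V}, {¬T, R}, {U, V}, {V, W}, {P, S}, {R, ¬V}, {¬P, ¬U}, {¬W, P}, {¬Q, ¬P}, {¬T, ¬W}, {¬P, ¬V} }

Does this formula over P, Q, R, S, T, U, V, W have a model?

Unsatisfiable

Case S = False:
From the singleton clause (R), R = True.
From the singleton clause (P), P = True.
From the singleton clause (U), U = True.
Now (¬U) is unsatisfied and unit — conflict.
That branch fails; take S = True instead.
From the singleton clause (¬V), V = False.
From the singleton clause (W), W = True.
From the singleton clause (Q), Q = True.
Now (¬Q) is unsatisfied and unit — conflict.
Both values of S lead to a conflict.
No assignment satisfies every clause.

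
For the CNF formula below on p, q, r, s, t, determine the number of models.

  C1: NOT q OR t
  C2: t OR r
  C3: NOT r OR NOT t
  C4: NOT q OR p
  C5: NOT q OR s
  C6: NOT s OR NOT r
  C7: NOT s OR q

There are 2^5 = 32 truth assignments over (p, q, r, s, t).
Split on t. With t = true, the clauses containing t are satisfied and NOT t drops from the rest; 3 of the 2^4 = 16 assignments to the other variables satisfy what remains.
With t = false, by the same count on the reduced clause set, 2 assignments work.
(One model: p=F, q=F, r=F, s=F, t=T.)
Total: 3 + 2 = 5.

5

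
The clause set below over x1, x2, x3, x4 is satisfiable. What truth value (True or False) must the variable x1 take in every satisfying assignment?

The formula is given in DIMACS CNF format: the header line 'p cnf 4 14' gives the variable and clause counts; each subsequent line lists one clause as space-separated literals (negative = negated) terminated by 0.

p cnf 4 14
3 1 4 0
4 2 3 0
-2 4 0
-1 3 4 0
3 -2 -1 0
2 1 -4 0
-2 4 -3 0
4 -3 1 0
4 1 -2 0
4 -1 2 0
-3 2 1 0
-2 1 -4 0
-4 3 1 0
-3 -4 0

Suppose x1 = False.
Try x3 = True.
From the singleton clause (x4), x4 = True.
But (¬x4) is also a unit clause — contradiction.
So x3 must be the other value — set x3 = False.
From the singleton clause (x4), x4 = True.
But (¬x4) is also a unit clause — contradiction.
Both values of x3 lead to a conflict.
So every satisfying assignment has x1 = True.

True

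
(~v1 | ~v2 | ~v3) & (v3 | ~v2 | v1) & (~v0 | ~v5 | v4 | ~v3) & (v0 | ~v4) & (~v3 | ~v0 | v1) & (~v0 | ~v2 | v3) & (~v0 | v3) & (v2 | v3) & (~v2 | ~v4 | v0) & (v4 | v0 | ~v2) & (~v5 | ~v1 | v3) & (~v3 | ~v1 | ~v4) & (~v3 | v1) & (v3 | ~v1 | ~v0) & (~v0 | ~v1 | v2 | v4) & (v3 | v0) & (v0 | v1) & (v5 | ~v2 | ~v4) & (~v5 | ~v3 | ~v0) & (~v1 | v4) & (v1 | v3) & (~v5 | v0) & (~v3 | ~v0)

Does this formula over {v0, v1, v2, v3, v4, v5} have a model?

No, unsatisfiable

Suppose v0 = 1.
Unit clause (v3) forces v3 = 1.
Now (~v3) is unsatisfied and unit — conflict.
That branch fails; take v0 = 0 instead.
Unit clause (~v4) forces v4 = 0.
Unit clause (~v2) forces v2 = 0.
Unit clause (v3) forces v3 = 1.
Unit clause (v1) forces v1 = 1.
Now (~v1) is unsatisfied and unit — conflict.
Neither v0 = 1 nor v0 = 0 works.
No assignment satisfies every clause.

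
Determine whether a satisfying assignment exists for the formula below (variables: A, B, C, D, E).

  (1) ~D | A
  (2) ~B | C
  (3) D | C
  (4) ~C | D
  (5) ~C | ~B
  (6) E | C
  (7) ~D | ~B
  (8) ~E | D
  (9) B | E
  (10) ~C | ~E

Suppose D = 1.
From the singleton clause (A), A = 1.
From the singleton clause (~B), B = 0.
From the singleton clause (E), E = 1.
From the singleton clause (~C), C = 0.
Every clause now holds.
A satisfying assignment: A=1, B=0, C=0, D=1, E=1.

Satisfiable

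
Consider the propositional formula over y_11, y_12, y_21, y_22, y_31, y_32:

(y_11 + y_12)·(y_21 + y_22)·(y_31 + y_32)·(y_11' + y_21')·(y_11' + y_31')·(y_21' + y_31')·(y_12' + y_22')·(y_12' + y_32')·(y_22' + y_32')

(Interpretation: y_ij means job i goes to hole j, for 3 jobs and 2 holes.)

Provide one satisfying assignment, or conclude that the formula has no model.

UNSATISFIABLE

Case y_11 = 1:
The clause (y_21') is unit, so y_21 = 0.
The clause (y_22) is unit, so y_22 = 1.
The clause (y_31') is unit, so y_31 = 0.
The clause (y_32) is unit, so y_32 = 1.
Now (y_32') is unsatisfied and unit — conflict.
Undo y_11 and try y_11 = 0.
The clause (y_12) is unit, so y_12 = 1.
The clause (y_22') is unit, so y_22 = 0.
The clause (y_21) is unit, so y_21 = 1.
The clause (y_31') is unit, so y_31 = 0.
The clause (y_32) is unit, so y_32 = 1.
Now (y_32') is unsatisfied and unit — conflict.
Neither y_11 = 1 nor y_11 = 0 works.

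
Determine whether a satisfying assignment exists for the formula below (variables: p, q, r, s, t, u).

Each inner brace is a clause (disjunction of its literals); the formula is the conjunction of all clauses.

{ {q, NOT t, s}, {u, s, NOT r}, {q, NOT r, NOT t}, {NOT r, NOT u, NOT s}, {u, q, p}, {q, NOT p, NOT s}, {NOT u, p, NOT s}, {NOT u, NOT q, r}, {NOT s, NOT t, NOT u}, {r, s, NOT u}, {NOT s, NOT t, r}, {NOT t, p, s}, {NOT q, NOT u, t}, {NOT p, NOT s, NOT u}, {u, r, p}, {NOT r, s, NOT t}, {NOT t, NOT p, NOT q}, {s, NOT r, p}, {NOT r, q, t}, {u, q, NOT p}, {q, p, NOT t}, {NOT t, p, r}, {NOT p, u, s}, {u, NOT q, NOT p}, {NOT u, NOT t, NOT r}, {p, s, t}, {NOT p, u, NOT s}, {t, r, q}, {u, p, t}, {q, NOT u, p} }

Yes

Branch on q: set q = true.
Branch on u: set u = false.
Unit clause (NOT p) forces p = false.
Unit clause (r) forces r = true.
Unit clause (s) forces s = true.
Unit clause (t) forces t = true.
This assignment satisfies each clause.
A satisfying assignment: p: false,  q: true,  r: true,  s: true,  t: true,  u: false.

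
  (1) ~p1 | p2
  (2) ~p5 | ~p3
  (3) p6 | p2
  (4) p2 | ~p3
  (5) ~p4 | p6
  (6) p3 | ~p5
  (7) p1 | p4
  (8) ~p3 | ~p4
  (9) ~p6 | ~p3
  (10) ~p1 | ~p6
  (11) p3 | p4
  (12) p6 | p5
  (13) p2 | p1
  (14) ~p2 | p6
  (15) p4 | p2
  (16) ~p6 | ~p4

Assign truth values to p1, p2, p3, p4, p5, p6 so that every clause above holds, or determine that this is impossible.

UNSATISFIABLE

Try p1 = 0.
Unit clause (p4) forces p4 = 1.
Unit clause (p6) forces p6 = 1.
But (~p6) is also a unit clause — contradiction.
So p1 must be the other value — set p1 = 1.
Unit clause (p2) forces p2 = 1.
Unit clause (~p6) forces p6 = 0.
But (p6) is also a unit clause — contradiction.
Both values of p1 lead to a conflict.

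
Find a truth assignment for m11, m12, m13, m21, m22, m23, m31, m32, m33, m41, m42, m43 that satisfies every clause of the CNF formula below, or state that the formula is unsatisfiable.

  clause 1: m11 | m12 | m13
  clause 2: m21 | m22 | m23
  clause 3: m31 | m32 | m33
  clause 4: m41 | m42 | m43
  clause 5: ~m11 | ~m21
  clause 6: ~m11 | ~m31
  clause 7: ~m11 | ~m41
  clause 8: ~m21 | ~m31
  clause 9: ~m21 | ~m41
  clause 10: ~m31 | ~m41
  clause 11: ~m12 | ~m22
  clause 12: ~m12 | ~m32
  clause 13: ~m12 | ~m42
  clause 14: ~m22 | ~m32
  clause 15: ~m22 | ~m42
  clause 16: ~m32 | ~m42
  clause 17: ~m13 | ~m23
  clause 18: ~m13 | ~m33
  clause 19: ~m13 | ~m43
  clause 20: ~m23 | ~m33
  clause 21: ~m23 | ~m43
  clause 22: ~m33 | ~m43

Suppose m11 = 0.
Suppose m12 = 1.
From the singleton clause (~m22), m22 = 0.
From the singleton clause (~m32), m32 = 0.
From the singleton clause (~m42), m42 = 0.
Suppose m21 = 1.
From the singleton clause (~m31), m31 = 0.
From the singleton clause (m33), m33 = 1.
From the singleton clause (~m41), m41 = 0.
From the singleton clause (m43), m43 = 1.
Now (~m43) is unsatisfied and unit — conflict.
Backtrack on m21: now try m21 = 0.
From the singleton clause (m23), m23 = 1.
From the singleton clause (~m13), m13 = 0.
From the singleton clause (~m33), m33 = 0.
From the singleton clause (m31), m31 = 1.
From the singleton clause (~m41), m41 = 0.
From the singleton clause (m43), m43 = 1.
Now (~m43) is unsatisfied and unit — conflict.
Either choice for m21 ends in contradiction.
Backtrack on m12: now try m12 = 0.
From the singleton clause (m13), m13 = 1.
From the singleton clause (~m23), m23 = 0.
From the singleton clause (~m33), m33 = 0.
From the singleton clause (~m43), m43 = 0.
Suppose m21 = 1.
From the singleton clause (~m31), m31 = 0.
From the singleton clause (m32), m32 = 1.
From the singleton clause (~m41), m41 = 0.
From the singleton clause (m42), m42 = 1.
Now (~m42) is unsatisfied and unit — conflict.
Backtrack on m21: now try m21 = 0.
From the singleton clause (m22), m22 = 1.
From the singleton clause (~m32), m32 = 0.
From the singleton clause (m31), m31 = 1.
From the singleton clause (~m41), m41 = 0.
From the singleton clause (m42), m42 = 1.
Now (~m42) is unsatisfied and unit — conflict.
Either choice for m21 ends in contradiction.
Either choice for m12 ends in contradiction.
Backtrack on m11: now try m11 = 1.
From the singleton clause (~m21), m21 = 0.
From the singleton clause (~m31), m31 = 0.
From the singleton clause (~m41), m41 = 0.
Suppose m22 = 1.
From the singleton clause (~m12), m12 = 0.
From the singleton clause (~m32), m32 = 0.
From the singleton clause (m33), m33 = 1.
From the singleton clause (~m42), m42 = 0.
From the singleton clause (m43), m43 = 1.
Now (~m43) is unsatisfied and unit — conflict.
Backtrack on m22: now try m22 = 0.
From the singleton clause (m23), m23 = 1.
From the singleton clause (~m13), m13 = 0.
From the singleton clause (~m33), m33 = 0.
From the singleton clause (m32), m32 = 1.
From the singleton clause (~m12), m12 = 0.
From the singleton clause (~m42), m42 = 0.
From the singleton clause (m43), m43 = 1.
Now (~m43) is unsatisfied and unit — conflict.
Either choice for m22 ends in contradiction.
Either choice for m11 ends in contradiction.

UNSATISFIABLE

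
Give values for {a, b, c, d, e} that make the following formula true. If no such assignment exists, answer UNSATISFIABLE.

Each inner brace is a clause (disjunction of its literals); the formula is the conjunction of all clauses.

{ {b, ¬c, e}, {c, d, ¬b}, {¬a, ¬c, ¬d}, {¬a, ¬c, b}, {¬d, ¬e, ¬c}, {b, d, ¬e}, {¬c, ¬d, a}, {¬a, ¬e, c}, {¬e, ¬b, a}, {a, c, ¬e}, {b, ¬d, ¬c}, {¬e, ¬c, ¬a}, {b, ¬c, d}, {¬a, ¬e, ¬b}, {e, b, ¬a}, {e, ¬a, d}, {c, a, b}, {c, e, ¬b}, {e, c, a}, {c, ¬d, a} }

Try b = True.
Try c = True.
Try a = False.
(¬d) alone gives d = False.
(¬e) alone gives e = False.
This assignment satisfies each clause.

a ↦ False; b ↦ True; c ↦ True; d ↦ False; e ↦ False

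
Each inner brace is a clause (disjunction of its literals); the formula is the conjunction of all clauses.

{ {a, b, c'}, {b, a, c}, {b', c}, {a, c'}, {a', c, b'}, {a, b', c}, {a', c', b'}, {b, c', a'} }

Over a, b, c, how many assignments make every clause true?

1

There are 2^3 = 8 truth assignments over (a, b, c).
Split on c. With c = 1, the clauses containing c are satisfied and c' drops from the rest; 0 of the 2^2 = 4 assignments to the other variables satisfy what remains.
With c = 0, by the same count on the reduced clause set, 1 assignment works.
Total: 0 + 1 = 1.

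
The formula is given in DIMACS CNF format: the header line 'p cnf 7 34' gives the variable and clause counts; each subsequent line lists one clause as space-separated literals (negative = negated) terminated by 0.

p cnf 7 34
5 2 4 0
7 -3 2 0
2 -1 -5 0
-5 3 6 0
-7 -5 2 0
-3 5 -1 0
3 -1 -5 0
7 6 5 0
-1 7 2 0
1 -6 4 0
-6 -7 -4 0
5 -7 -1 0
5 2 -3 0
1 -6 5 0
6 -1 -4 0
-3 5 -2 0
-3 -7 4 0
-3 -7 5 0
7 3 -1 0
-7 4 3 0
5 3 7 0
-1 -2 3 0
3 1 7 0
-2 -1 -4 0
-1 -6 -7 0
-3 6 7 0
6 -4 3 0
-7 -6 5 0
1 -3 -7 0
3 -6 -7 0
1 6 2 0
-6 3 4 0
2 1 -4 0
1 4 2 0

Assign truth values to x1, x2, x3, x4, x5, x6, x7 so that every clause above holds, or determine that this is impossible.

Branch on x5: set x5 = True.
Branch on x2: set x2 = True.
Branch on x3: set x3 = True.
Branch on x7: set x7 = False.
The clause (x6) is unit, so x6 = True.
Branch on x1: set x1 = False.
The clause (x4) is unit, so x4 = True.
This assignment satisfies each clause.

x1 ↦ False; x2 ↦ True; x3 ↦ True; x4 ↦ True; x5 ↦ True; x6 ↦ True; x7 ↦ False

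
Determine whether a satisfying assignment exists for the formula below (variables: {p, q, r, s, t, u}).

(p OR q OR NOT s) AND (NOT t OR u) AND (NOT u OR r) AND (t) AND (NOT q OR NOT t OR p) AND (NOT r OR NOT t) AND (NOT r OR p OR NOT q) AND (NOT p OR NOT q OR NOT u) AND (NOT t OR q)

Unsatisfiable

From the singleton clause (t), t = true.
From the singleton clause (u), u = true.
From the singleton clause (r), r = true.
Now (NOT r) is unsatisfied and unit — conflict.
No assignment satisfies every clause.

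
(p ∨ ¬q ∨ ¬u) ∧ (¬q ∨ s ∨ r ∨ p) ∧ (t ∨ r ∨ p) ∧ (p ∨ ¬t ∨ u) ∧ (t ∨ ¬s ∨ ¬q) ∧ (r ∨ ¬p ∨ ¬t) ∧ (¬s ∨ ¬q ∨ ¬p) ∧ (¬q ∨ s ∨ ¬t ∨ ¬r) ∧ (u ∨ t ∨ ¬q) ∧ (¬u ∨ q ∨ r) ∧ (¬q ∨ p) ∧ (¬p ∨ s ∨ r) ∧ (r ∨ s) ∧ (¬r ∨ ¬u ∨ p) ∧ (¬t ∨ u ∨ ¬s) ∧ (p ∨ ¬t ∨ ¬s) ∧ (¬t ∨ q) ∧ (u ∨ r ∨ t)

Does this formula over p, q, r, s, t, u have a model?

Suppose q = True.
From the singleton clause (p), p = True.
From the singleton clause (¬s), s = False.
From the singleton clause (r), r = True.
From the singleton clause (¬t), t = False.
From the singleton clause (u), u = True.
Every clause now holds.
A satisfying assignment: p: True; q: True; r: True; s: False; t: False; u: True.

Satisfiable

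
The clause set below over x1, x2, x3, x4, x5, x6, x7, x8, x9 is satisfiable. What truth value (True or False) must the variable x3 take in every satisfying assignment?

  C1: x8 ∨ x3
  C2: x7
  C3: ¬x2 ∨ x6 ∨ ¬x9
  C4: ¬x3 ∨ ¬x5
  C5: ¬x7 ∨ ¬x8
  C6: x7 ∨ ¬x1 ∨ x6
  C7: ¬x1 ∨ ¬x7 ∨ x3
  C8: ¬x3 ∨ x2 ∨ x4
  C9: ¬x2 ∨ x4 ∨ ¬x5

True

Suppose x3 = False.
From the singleton clause (x8), x8 = True.
From the singleton clause (x7), x7 = True.
But (¬x7) is also a unit clause — contradiction.
So every satisfying assignment has x3 = True.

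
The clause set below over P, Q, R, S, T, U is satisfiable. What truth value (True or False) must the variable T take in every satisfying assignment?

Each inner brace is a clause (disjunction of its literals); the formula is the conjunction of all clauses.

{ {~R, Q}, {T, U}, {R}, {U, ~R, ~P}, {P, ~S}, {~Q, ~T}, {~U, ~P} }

Suppose T = 1.
(R) alone gives R = 1.
(Q) alone gives Q = 1.
Now (~Q) is unsatisfied and unit — conflict.
So every satisfying assignment has T = False.

False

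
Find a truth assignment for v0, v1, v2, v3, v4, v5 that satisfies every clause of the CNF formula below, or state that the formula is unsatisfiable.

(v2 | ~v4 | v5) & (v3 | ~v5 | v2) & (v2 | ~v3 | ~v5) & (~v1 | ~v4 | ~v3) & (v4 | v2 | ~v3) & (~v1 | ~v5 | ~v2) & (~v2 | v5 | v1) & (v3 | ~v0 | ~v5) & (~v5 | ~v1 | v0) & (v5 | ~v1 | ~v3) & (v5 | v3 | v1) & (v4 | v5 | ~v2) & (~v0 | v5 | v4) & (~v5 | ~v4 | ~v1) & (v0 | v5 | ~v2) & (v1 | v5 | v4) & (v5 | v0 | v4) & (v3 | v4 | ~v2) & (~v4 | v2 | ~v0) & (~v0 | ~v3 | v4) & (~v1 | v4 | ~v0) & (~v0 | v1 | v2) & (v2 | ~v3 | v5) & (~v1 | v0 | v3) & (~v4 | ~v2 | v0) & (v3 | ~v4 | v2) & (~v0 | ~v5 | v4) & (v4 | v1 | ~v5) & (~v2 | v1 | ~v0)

v0=1; v1=1; v2=1; v3=0; v4=1; v5=0

Try v2 = 1.
Try v1 = 1.
From the singleton clause (~v5), v5 = 0.
From the singleton clause (~v3), v3 = 0.
From the singleton clause (v4), v4 = 1.
From the singleton clause (v0), v0 = 1.
This assignment satisfies each clause.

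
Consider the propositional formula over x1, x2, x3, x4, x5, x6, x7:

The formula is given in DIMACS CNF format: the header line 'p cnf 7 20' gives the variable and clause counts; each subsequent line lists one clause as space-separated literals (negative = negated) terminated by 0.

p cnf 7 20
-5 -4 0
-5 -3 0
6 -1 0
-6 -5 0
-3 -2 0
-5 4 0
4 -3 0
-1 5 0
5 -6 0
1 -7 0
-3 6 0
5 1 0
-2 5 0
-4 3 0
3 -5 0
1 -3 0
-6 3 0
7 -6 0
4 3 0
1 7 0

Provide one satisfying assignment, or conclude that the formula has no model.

Suppose x5 = False.
(¬x1) alone gives x1 = False.
Now (x1) is unsatisfied and unit — conflict.
Backtrack on x5: now try x5 = True.
(¬x4) alone gives x4 = False.
Now (x4) is unsatisfied and unit — conflict.
Either choice for x5 ends in contradiction.

UNSATISFIABLE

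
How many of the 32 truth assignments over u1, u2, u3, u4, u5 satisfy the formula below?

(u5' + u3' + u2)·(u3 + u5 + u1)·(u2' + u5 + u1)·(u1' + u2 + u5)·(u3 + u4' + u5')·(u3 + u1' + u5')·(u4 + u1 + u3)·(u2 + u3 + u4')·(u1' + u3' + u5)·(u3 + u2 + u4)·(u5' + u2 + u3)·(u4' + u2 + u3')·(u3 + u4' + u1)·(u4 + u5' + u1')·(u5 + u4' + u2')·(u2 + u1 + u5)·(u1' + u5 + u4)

There are 2^5 = 32 truth assignments over (u1, u2, u3, u4, u5).
Split on u1. With u1 = 1, the clauses containing u1 are satisfied and u1' drops from the rest; 1 of the 2^4 = 16 assignments to the other variables satisfy what remains.
With u1 = 0, by the same count on the reduced clause set, 2 assignments work.
Total: 1 + 2 = 3.

3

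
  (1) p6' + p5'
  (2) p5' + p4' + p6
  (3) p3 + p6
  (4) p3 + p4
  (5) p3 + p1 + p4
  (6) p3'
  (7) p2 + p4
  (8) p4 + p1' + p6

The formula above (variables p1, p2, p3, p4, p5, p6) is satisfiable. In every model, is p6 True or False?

True

Suppose p6 = 0.
(p3) alone gives p3 = 1.
That conflicts with the unit clause (p3').
So every satisfying assignment has p6 = True.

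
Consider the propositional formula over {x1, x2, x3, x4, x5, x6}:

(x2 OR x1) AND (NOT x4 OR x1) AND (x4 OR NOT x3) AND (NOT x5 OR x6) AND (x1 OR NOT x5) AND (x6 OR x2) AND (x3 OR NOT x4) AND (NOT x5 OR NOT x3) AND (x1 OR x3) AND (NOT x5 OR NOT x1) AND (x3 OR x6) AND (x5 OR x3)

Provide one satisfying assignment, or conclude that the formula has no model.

Case x2 = false:
Unit clause (x1) forces x1 = true.
Unit clause (x6) forces x6 = true.
Unit clause (NOT x5) forces x5 = false.
Unit clause (x3) forces x3 = true.
Unit clause (x4) forces x4 = true.
Every clause now holds.

x1 ↦ true; x2 ↦ false; x3 ↦ true; x4 ↦ true; x5 ↦ false; x6 ↦ true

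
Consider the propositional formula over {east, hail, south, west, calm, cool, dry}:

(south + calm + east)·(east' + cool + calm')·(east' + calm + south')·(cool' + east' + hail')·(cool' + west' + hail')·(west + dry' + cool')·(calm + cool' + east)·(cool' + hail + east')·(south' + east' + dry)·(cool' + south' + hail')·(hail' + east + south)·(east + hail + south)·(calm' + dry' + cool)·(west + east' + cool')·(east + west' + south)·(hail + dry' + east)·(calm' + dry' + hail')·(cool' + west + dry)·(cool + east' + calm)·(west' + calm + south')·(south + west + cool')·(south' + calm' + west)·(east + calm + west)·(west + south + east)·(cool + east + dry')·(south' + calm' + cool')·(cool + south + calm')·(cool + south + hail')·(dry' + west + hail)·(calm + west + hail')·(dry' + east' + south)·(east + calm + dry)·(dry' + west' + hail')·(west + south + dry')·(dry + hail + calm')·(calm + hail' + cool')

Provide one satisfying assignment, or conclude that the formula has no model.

Branch on south: set south = 1.
Branch on east: set east = 0.
Branch on calm: set calm = 1.
(west) alone gives west = 1.
(cool') alone gives cool = 0.
(dry') alone gives dry = 0.
(hail) alone gives hail = 1.
Every clause now holds.

east ↦ 0; hail ↦ 1; south ↦ 1; west ↦ 1; calm ↦ 1; cool ↦ 0; dry ↦ 0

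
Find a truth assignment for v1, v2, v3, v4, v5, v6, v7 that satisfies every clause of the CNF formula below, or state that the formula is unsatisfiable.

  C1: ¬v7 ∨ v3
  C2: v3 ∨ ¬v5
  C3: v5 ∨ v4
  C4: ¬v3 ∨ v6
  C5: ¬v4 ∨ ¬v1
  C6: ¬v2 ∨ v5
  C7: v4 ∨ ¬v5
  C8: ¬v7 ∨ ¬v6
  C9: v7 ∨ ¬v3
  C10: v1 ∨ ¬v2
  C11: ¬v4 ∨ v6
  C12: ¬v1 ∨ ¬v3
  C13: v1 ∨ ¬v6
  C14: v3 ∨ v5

UNSATISFIABLE

Try v7 = False.
The clause (¬v3) is unit, so v3 = False.
The clause (¬v5) is unit, so v5 = False.
That conflicts with the unit clause (v5).
So v7 must be the other value — set v7 = True.
The clause (v3) is unit, so v3 = True.
The clause (v6) is unit, so v6 = True.
That conflicts with the unit clause (¬v6).
Neither v7 = True nor v7 = False works.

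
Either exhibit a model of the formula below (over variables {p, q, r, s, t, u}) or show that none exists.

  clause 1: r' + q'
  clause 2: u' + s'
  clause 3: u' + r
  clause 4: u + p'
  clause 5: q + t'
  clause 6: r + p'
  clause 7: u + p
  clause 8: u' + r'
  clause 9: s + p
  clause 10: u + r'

Branch on r: set r = 0.
Unit clause (u') forces u = 0.
Unit clause (p') forces p = 0.
That conflicts with the unit clause (p).
So r must be the other value — set r = 1.
Unit clause (q') forces q = 0.
Unit clause (t') forces t = 0.
Unit clause (u') forces u = 0.
That conflicts with the unit clause (u).
Either choice for r ends in contradiction.

UNSATISFIABLE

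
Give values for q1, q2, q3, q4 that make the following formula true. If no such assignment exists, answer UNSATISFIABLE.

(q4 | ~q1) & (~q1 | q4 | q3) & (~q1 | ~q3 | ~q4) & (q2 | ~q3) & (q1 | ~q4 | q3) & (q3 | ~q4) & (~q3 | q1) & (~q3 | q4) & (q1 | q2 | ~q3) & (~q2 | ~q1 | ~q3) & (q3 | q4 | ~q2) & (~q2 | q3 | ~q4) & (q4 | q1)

UNSATISFIABLE

Try q4 = 1.
Unit clause (q3) forces q3 = 1.
Unit clause (~q1) forces q1 = 0.
That conflicts with the unit clause (q1).
Backtrack on q4: now try q4 = 0.
Unit clause (~q1) forces q1 = 0.
That conflicts with the unit clause (q1).
Both values of q4 lead to a conflict.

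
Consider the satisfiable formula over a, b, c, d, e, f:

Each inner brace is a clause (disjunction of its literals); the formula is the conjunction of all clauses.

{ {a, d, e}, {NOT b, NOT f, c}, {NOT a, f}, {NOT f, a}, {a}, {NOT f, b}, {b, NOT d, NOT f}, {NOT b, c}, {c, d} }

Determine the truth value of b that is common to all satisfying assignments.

True

Suppose b = false.
Unit clause (a) forces a = true.
Unit clause (f) forces f = true.
That conflicts with the unit clause (NOT f).
So every satisfying assignment has b = True.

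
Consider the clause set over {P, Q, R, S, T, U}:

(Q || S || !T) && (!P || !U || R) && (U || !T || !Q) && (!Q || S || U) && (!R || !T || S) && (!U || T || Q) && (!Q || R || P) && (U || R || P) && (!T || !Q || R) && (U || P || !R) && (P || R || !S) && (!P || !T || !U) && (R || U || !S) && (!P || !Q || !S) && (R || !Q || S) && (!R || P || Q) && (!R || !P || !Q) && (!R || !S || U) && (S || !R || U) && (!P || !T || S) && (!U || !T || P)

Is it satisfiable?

Case Q = false:
Case S = false:
The clause (!T) is unit, so T = false.
The clause (!U) is unit, so U = false.
The clause (!R) is unit, so R = false.
The clause (P) is unit, so P = true.
Every clause now holds.
A satisfying assignment: P: true; Q: false; R: false; S: false; T: false; U: false.

Yes, satisfiable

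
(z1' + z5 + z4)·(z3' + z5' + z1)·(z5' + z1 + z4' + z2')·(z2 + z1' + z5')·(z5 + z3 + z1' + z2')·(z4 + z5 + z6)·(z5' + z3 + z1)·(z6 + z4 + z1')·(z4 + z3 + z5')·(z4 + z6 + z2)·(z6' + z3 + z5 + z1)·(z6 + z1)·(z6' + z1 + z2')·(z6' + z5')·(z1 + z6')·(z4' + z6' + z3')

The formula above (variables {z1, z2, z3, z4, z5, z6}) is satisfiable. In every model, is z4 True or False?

Suppose z4 = 0.
Branch on z1: set z1 = 0.
From the singleton clause (z6), z6 = 1.
Now (z6') is unsatisfied and unit — conflict.
So z1 must be the other value — set z1 = 1.
From the singleton clause (z5), z5 = 1.
From the singleton clause (z2), z2 = 1.
From the singleton clause (z6), z6 = 1.
Now (z6') is unsatisfied and unit — conflict.
Either choice for z1 ends in contradiction.
So every satisfying assignment has z4 = True.

True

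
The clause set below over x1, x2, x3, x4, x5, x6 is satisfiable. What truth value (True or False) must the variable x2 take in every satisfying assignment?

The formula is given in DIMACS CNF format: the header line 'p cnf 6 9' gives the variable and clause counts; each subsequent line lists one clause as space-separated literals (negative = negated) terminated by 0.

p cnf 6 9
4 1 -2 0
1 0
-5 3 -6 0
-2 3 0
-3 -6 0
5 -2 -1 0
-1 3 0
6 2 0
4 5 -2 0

Suppose x2 = False.
The clause (x1) is unit, so x1 = True.
The clause (x3) is unit, so x3 = True.
The clause (¬x6) is unit, so x6 = False.
Now (x6) is unsatisfied and unit — conflict.
So every satisfying assignment has x2 = True.

True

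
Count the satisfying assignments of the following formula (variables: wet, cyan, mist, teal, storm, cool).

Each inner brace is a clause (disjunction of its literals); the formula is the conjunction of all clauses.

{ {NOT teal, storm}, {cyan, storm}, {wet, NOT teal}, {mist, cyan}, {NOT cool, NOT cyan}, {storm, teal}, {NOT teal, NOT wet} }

There are 2^6 = 64 truth assignments over (wet, cyan, mist, teal, storm, cool).
Split on wet. With wet = true, the clauses containing wet are satisfied and NOT wet drops from the rest; 4 of the 2^5 = 32 assignments to the other variables satisfy what remains.
With wet = false, by the same count on the reduced clause set, 4 assignments work.
Total: 4 + 4 = 8.

8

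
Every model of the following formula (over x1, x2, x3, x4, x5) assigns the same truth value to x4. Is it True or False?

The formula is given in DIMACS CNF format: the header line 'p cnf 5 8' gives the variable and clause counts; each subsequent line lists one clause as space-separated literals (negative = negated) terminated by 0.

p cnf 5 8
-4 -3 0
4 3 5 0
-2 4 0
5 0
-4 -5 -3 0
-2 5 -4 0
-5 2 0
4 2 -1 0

Suppose x4 = False.
Unit clause (¬x2) forces x2 = False.
Unit clause (x5) forces x5 = True.
But (¬x5) is also a unit clause — contradiction.
So every satisfying assignment has x4 = True.

True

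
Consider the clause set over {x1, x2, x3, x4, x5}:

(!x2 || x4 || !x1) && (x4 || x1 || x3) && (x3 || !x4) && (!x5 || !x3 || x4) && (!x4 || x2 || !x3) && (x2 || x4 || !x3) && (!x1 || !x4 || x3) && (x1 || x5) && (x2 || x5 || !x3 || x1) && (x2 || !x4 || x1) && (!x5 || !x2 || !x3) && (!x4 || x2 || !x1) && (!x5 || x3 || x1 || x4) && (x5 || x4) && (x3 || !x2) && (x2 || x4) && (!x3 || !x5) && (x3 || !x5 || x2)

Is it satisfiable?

Satisfiable

Case x3 = true:
From the singleton clause (!x5), x5 = false.
From the singleton clause (x1), x1 = true.
From the singleton clause (x4), x4 = true.
From the singleton clause (x2), x2 = true.
All clauses are satisfied.
A satisfying assignment: x1 ↦ true,  x2 ↦ true,  x3 ↦ true,  x4 ↦ true,  x5 ↦ false.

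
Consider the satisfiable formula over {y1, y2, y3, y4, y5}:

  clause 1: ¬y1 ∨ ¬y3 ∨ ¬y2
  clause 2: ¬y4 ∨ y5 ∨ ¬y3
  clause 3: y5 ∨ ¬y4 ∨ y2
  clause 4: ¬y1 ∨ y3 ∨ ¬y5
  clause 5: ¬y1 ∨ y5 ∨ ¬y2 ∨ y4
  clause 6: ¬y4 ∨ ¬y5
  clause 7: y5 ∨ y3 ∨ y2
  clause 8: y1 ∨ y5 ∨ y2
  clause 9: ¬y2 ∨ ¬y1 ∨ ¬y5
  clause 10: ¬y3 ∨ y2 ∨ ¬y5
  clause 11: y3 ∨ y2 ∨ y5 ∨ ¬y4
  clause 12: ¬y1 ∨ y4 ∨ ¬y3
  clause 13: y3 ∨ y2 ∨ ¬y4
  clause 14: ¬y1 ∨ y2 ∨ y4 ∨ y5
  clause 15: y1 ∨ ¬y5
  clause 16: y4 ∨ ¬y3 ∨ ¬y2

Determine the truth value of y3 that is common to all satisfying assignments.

False

Suppose y3 = True.
Case y1 = False:
(¬y5) alone gives y5 = False.
(¬y4) alone gives y4 = False.
(y2) alone gives y2 = True.
Now (¬y2) is unsatisfied and unit — conflict.
Undo y1 and try y1 = True.
(¬y2) alone gives y2 = False.
(¬y5) alone gives y5 = False.
(¬y4) alone gives y4 = False.
Now (y4) is unsatisfied and unit — conflict.
Neither y1 = True nor y1 = False works.
So every satisfying assignment has y3 = False.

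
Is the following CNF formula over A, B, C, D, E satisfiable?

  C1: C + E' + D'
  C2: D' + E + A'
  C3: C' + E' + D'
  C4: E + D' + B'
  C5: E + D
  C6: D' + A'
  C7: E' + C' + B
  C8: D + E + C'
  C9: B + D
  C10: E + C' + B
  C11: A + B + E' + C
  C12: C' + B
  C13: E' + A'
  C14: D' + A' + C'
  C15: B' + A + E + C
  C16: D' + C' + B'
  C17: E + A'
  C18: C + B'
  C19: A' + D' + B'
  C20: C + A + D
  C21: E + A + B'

Case E = 1:
Unit clause (A') forces A = 0.
Case C = 1:
Unit clause (D') forces D = 0.
Unit clause (B) forces B = 1.
All clauses are satisfied.
A satisfying assignment: A ↦ 0, B ↦ 1, C ↦ 1, D ↦ 0, E ↦ 1.

Yes, satisfiable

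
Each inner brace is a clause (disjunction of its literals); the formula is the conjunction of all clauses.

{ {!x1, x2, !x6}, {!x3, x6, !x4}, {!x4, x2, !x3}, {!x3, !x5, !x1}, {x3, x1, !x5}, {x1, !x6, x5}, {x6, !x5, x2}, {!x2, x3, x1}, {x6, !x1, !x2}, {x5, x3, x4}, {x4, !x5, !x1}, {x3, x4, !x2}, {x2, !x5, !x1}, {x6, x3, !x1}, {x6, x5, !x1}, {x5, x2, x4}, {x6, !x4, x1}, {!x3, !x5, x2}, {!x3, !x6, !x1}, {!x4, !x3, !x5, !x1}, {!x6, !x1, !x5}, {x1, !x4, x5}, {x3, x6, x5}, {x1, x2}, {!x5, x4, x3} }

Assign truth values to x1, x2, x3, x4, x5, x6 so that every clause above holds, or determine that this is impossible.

Branch on x1: set x1 = false.
Unit clause (x2) forces x2 = true.
Unit clause (x3) forces x3 = true.
Branch on x6: set x6 = false.
Unit clause (!x4) forces x4 = false.
Every clause is now satisfied; x5 is unconstrained.

x1: false, x2: true, x3: true, x4: false, x5: true, x6: false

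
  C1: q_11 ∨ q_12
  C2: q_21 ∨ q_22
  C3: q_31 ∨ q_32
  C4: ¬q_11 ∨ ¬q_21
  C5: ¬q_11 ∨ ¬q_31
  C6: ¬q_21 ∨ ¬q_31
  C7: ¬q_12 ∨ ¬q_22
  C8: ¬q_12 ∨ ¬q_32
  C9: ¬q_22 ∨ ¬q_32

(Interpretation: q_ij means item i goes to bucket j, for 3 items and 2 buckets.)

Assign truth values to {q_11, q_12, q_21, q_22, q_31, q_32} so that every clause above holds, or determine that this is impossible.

UNSATISFIABLE

Try q_11 = True.
(¬q_21) alone gives q_21 = False.
(q_22) alone gives q_22 = True.
(¬q_31) alone gives q_31 = False.
(q_32) alone gives q_32 = True.
Now (¬q_32) is unsatisfied and unit — conflict.
So q_11 must be the other value — set q_11 = False.
(q_12) alone gives q_12 = True.
(¬q_22) alone gives q_22 = False.
(q_21) alone gives q_21 = True.
(¬q_31) alone gives q_31 = False.
(q_32) alone gives q_32 = True.
Now (¬q_32) is unsatisfied and unit — conflict.
Either choice for q_11 ends in contradiction.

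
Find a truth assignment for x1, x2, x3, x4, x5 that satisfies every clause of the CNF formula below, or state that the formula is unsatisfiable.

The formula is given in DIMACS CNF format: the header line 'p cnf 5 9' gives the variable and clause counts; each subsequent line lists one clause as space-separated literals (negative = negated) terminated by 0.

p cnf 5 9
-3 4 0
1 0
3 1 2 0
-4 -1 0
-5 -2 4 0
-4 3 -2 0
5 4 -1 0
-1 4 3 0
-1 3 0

(x1) alone gives x1 = True.
(¬x4) alone gives x4 = False.
(¬x3) alone gives x3 = False.
That conflicts with the unit clause (x3).

UNSATISFIABLE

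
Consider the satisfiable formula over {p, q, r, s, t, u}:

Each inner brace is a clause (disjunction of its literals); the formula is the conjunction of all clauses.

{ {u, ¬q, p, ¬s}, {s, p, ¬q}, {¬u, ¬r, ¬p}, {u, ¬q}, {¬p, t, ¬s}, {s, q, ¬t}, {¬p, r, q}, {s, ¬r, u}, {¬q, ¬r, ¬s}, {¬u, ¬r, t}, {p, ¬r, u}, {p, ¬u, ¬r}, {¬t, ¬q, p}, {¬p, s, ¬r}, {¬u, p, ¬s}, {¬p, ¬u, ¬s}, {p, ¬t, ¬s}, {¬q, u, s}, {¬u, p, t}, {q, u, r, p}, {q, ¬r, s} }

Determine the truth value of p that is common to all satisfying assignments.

True

Suppose p = False.
Try s = True.
From the singleton clause (¬u), u = False.
From the singleton clause (¬q), q = False.
From the singleton clause (¬r), r = False.
But (r) is also a unit clause — contradiction.
Undo s and try s = False.
From the singleton clause (¬q), q = False.
From the singleton clause (¬t), t = False.
From the singleton clause (¬u), u = False.
From the singleton clause (¬r), r = False.
But (r) is also a unit clause — contradiction.
Either choice for s ends in contradiction.
So every satisfying assignment has p = True.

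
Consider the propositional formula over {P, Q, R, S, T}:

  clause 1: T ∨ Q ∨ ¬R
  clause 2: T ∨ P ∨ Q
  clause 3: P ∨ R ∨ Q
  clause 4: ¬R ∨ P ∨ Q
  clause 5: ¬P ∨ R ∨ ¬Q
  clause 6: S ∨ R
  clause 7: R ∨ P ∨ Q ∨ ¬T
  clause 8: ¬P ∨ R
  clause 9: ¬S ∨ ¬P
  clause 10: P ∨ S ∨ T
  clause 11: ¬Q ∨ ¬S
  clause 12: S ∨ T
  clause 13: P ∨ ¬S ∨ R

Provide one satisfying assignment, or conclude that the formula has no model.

Case S = False:
From the singleton clause (R), R = True.
From the singleton clause (T), T = True.
Case P = True:
All clauses hold; Q can take either value.

P=True,  Q=False,  R=True,  S=False,  T=True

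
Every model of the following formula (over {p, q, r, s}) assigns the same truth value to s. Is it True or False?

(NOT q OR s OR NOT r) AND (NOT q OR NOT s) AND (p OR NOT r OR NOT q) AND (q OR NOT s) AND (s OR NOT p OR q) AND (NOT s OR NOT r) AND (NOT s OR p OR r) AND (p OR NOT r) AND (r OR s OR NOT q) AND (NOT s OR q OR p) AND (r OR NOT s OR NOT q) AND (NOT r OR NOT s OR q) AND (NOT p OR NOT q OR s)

False

Suppose s = true.
(NOT q) alone gives q = false.
But (q) is also a unit clause — contradiction.
So every satisfying assignment has s = False.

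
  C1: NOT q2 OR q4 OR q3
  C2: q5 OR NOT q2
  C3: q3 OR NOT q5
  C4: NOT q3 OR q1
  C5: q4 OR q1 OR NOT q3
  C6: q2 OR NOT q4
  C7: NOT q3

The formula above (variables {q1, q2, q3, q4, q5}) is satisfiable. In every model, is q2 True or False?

False

Suppose q2 = true.
The clause (q5) is unit, so q5 = true.
The clause (q3) is unit, so q3 = true.
Now (NOT q3) is unsatisfied and unit — conflict.
So every satisfying assignment has q2 = False.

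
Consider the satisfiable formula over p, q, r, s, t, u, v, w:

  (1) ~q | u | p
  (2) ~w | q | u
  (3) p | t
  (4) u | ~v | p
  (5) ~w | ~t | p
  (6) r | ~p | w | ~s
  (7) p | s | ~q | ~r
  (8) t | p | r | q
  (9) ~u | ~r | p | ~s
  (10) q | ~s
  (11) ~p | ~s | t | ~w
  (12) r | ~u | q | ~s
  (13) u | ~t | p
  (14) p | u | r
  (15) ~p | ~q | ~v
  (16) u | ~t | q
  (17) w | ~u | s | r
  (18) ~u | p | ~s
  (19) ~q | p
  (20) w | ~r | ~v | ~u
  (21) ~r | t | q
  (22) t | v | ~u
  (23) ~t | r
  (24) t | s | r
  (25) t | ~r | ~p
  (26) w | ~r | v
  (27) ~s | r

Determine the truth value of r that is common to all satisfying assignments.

Suppose r = 0.
(~t) alone gives t = 0.
(p) alone gives p = 1.
(s) alone gives s = 1.
That conflicts with the unit clause (~s).
So every satisfying assignment has r = True.

True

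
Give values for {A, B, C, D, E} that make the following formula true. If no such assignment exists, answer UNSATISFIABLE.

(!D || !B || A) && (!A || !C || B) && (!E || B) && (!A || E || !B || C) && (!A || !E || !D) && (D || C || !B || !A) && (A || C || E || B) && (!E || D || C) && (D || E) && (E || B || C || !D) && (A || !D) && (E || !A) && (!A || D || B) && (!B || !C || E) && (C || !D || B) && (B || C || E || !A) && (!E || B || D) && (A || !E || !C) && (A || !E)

A ↦ true,  B ↦ true,  C ↦ true,  D ↦ false,  E ↦ true

Suppose E = true.
(B) alone gives B = true.
(A) alone gives A = true.
(!D) alone gives D = false.
(C) alone gives C = true.
Every clause now holds.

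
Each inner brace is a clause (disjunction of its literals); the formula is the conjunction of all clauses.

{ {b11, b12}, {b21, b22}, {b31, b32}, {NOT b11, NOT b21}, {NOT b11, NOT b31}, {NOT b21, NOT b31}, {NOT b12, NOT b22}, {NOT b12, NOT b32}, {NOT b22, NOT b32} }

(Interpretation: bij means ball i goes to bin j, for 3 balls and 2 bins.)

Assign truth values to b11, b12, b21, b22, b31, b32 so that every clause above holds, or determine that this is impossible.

Try b11 = true.
(NOT b21) alone gives b21 = false.
(b22) alone gives b22 = true.
(NOT b31) alone gives b31 = false.
(b32) alone gives b32 = true.
But (NOT b32) is also a unit clause — contradiction.
So b11 must be the other value — set b11 = false.
(b12) alone gives b12 = true.
(NOT b22) alone gives b22 = false.
(b21) alone gives b21 = true.
(NOT b31) alone gives b31 = false.
(b32) alone gives b32 = true.
But (NOT b32) is also a unit clause — contradiction.
Both values of b11 lead to a conflict.

UNSATISFIABLE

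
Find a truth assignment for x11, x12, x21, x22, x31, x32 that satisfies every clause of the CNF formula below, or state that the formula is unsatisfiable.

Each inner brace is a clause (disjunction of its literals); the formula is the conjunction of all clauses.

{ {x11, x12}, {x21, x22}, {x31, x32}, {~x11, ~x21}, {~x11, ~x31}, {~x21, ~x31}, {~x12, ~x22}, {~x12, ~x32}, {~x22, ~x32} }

Try x11 = 1.
(~x21) alone gives x21 = 0.
(x22) alone gives x22 = 1.
(~x31) alone gives x31 = 0.
(x32) alone gives x32 = 1.
But (~x32) is also a unit clause — contradiction.
Backtrack on x11: now try x11 = 0.
(x12) alone gives x12 = 1.
(~x22) alone gives x22 = 0.
(x21) alone gives x21 = 1.
(~x31) alone gives x31 = 0.
(x32) alone gives x32 = 1.
But (~x32) is also a unit clause — contradiction.
Both values of x11 lead to a conflict.

UNSATISFIABLE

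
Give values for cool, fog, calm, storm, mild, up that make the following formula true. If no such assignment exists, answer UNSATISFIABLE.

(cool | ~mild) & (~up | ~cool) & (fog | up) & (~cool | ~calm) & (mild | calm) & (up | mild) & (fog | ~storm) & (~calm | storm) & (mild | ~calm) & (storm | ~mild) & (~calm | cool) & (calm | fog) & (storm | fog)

Suppose cool = 1.
From the singleton clause (~up), up = 0.
From the singleton clause (fog), fog = 1.
From the singleton clause (~calm), calm = 0.
From the singleton clause (mild), mild = 1.
From the singleton clause (storm), storm = 1.
This assignment satisfies each clause.

cool=1; fog=1; calm=0; storm=1; mild=1; up=0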